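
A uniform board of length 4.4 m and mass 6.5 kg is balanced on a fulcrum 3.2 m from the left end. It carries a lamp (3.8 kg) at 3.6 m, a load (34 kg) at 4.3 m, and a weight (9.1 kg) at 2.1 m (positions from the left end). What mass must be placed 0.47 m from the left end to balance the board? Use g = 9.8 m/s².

About the fulcrum (at 3.2 m from the left end):
Beam weight: 6.5 × 9.8 = 63.7 N down at 2.2 m → arm 1 m, τ = 63.7 × 1 = 63.7 N·m counterclockwise.
Lamp: 3.8 × 9.8 = 37.24 N down at 3.6 m → arm 0.4 m, τ = 37.24 × 0.4 = 14.9 N·m clockwise.
Load: 34 × 9.8 = 333.2 N down at 4.3 m → arm 1.1 m, τ = 333.2 × 1.1 = 366.5 N·m clockwise.
Weight: 9.1 × 9.8 = 89.18 N down at 2.1 m → arm 1.1 m, τ = 89.18 × 1.1 = 98.1 N·m counterclockwise.
Net moment of known loads = 219.6 N·m clockwise.
An unknown mass m at 0.47 m has arm 2.73 m; its moment is m·g·2.73 counterclockwise.
Balancing moments: m × 9.8 × 2.73 = 219.6, giving m = 219.6 / (9.8 × 2.73) = 8.21 kg.

m ≈ 8.21 kg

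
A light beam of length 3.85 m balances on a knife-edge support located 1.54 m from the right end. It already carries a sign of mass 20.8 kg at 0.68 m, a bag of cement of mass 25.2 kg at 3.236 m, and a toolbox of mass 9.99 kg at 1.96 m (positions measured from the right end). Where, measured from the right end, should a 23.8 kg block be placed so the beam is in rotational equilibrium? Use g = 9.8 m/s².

About the knife-edge support (at 1.54 m from the right end):
Sign: 20.8 × 9.8 = 203.8 N down at 0.68 m → arm 0.86 m, τ = 203.8 × 0.86 = 175.3 N·m clockwise.
Bag of cement: 25.2 × 9.8 = 247 N down at 3.236 m → arm 1.696 m, τ = 247 × 1.696 = 418.9 N·m counterclockwise.
Toolbox: 9.99 × 9.8 = 97.9 N down at 1.96 m → arm 0.42 m, τ = 97.9 × 0.42 = 41.12 N·m counterclockwise.
Net moment of existing loads = 284.7 N·m counterclockwise.
The block weighs 23.8 × 9.8 = 233.2 N and must supply an equal clockwise moment, so its lever arm about the knife-edge support is 284.7 / 233.2 = 1.22 m.
That puts it at 1.54 − 1.22 = 0.32 m from the right end.

x ≈ 0.32 m from the right end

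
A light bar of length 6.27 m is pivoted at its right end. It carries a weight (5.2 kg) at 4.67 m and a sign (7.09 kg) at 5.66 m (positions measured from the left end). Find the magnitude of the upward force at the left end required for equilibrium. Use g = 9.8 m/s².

F ≈ 19.8 N

Take moments about the right end.
Weight: 5.2 × 9.8 = 50.96 N down at 4.67 m → arm 1.6 m, τ = 50.96 × 1.6 = 81.54 N·m counterclockwise.
Sign: 7.09 × 9.8 = 69.48 N down at 5.66 m → arm 0.61 m, τ = 69.48 × 0.61 = 42.38 N·m counterclockwise.
Net moment of the loads = 123.9 N·m counterclockwise.
The upward force F acts at the left end, arm 6.27 m, giving F × 6.27 clockwise.
For rotational equilibrium, F × 6.27 = 123.9, so F = 123.9 / 6.27 = 19.8 N.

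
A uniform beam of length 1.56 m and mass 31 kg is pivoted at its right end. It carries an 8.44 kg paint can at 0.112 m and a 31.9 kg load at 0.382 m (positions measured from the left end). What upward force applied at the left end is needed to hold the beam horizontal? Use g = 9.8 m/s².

F ≈ 465 N

Take moments about the right end.
Beam weight: 31 × 9.8 = 303.8 N down at 0.78 m → arm 0.78 m, τ = 303.8 × 0.78 = 237 N·m counterclockwise.
Paint can: 8.44 × 9.8 = 82.71 N down at 0.112 m → arm 1.448 m, τ = 82.71 × 1.448 = 119.8 N·m counterclockwise.
Load: 31.9 × 9.8 = 312.6 N down at 0.382 m → arm 1.178 m, τ = 312.6 × 1.178 = 368.2 N·m counterclockwise.
Net moment of the loads = 725 N·m counterclockwise.
The upward force F acts at the left end, arm 1.56 m, giving F × 1.56 clockwise.
For rotational equilibrium, F × 1.56 = 725, so F = 725 / 1.56 = 465 N.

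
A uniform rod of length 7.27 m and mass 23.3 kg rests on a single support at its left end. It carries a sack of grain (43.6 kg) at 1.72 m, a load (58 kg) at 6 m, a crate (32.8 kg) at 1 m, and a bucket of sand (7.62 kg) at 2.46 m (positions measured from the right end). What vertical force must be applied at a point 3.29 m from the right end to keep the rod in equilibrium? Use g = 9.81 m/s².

About the left end:
Beam weight: 23.3 × 9.81 = 228.6 N down at 3.635 m → arm 3.635 m, τ = 228.6 × 3.635 = 831 N·m clockwise.
Sack of grain: 43.6 × 9.81 = 427.7 N down at 1.72 m → arm 5.55 m, τ = 427.7 × 5.55 = 2374 N·m clockwise.
Load: 58 × 9.81 = 569 N down at 6 m → arm 1.27 m, τ = 569 × 1.27 = 722.6 N·m clockwise.
Crate: 32.8 × 9.81 = 321.8 N down at 1 m → arm 6.27 m, τ = 321.8 × 6.27 = 2018 N·m clockwise.
Bucket of sand: 7.62 × 9.81 = 74.75 N down at 2.46 m → arm 4.81 m, τ = 74.75 × 4.81 = 359.5 N·m clockwise.
Net moment of the loads = 6305 N·m clockwise.
The upward force F acts at a point 3.29 m from the right end, arm 3.98 m, giving F × 3.98 counterclockwise.
Setting net torque to zero: F × 3.98 = 6305 → F = 6305 / 3.98 = 1580 N.

F ≈ 1580 N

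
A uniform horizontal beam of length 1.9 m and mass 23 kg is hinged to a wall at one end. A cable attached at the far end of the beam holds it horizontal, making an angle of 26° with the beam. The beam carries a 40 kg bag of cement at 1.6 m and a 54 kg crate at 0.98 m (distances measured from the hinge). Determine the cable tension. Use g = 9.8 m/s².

Taking torques about the hinge:
Beam weight: 23 × 9.8 = 225.4 N down at 0.95 m → arm 0.95 m, τ = 225.4 × 0.95 = 214.1 N·m clockwise.
Bag of cement: 40 × 9.8 = 392 N down at 1.6 m → arm 1.6 m, τ = 392 × 1.6 = 627.2 N·m clockwise.
Crate: 54 × 9.8 = 529.2 N down at 0.98 m → arm 0.98 m, τ = 529.2 × 0.98 = 518.6 N·m clockwise.
Total clockwise load moment = 1360 N·m.
The cable tension T acts at 1.9 m; only its component perpendicular to the beam, T sinθ, produces torque. sin 26° = 0.4384.
For rotational equilibrium, T × 1.9 × 0.4384 = 1360, so T = 1360 / 0.833 = 1630 N.

T ≈ 1630 N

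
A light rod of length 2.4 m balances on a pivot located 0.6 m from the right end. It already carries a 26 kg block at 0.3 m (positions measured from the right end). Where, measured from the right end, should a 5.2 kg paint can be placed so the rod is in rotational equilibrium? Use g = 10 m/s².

Taking torques about the pivot (at 0.6 m from the right end):
Block: 26 × 10 = 260 N down at 0.3 m → arm 0.3 m, τ = 260 × 0.3 = 78 N·m clockwise.
Net moment of existing loads = 78 N·m clockwise.
The paint can weighs 5.2 × 10 = 52 N and must supply an equal counterclockwise moment, so its lever arm about the pivot is 78 / 52 = 1.5 m.
That puts it at 0.6 + 1.5 = 2.1 m from the right end.

x ≈ 2.1 m from the right end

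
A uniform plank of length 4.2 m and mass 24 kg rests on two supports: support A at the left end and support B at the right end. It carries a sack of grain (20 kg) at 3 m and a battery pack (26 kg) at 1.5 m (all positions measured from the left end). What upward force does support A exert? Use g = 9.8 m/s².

Choose support B as the axis so its reaction then has zero moment arm.
Beam weight: 24 × 9.8 = 235.2 N down at 2.1 m → arm 2.1 m, τ = 235.2 × 2.1 = 493.9 N·m counterclockwise.
Sack of grain: 20 × 9.8 = 196 N down at 3 m → arm 1.2 m, τ = 196 × 1.2 = 235.2 N·m counterclockwise.
Battery pack: 26 × 9.8 = 254.8 N down at 1.5 m → arm 2.7 m, τ = 254.8 × 2.7 = 688 N·m counterclockwise.
Net load moment about support B = 1417 N·m counterclockwise.
Reaction R at support A is upward at 0 m, arm 4.2 m → moment R × 4.2 clockwise.
For rotational equilibrium, R × 4.2 = 1417, so R = 337 N.

R_A ≈ 337 N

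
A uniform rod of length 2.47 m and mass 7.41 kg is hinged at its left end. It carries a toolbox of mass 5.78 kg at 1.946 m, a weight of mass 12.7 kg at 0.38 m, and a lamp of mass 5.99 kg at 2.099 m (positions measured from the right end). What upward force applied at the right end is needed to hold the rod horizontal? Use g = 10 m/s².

Sum moments about the left end (the unknown pivot reaction has zero arm there).
Beam weight: 7.41 × 10 = 74.1 N down at 1.235 m → arm 1.235 m, τ = 74.1 × 1.235 = 91.51 N·m clockwise.
Toolbox: 5.78 × 10 = 57.8 N down at 1.946 m → arm 0.524 m, τ = 57.8 × 0.524 = 30.29 N·m clockwise.
Weight: 12.7 × 10 = 127 N down at 0.38 m → arm 2.09 m, τ = 127 × 2.09 = 265.4 N·m clockwise.
Lamp: 5.99 × 10 = 59.9 N down at 2.099 m → arm 0.371 m, τ = 59.9 × 0.371 = 22.22 N·m clockwise.
Net moment of the loads = 409.4 N·m clockwise.
The upward force F acts at the right end, arm 2.47 m, giving F × 2.47 counterclockwise.
For rotational equilibrium, F × 2.47 = 409.4, so F = 409.4 / 2.47 = 166 N.

F ≈ 166 N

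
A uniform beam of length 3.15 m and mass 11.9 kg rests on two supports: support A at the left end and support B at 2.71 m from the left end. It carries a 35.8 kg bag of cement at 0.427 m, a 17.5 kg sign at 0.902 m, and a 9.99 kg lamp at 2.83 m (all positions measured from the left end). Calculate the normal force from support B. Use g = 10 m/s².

About support A:
Beam weight: 11.9 × 10 = 119 N down at 1.575 m → arm 1.575 m, τ = 119 × 1.575 = 187.4 N·m clockwise.
Bag of cement: 35.8 × 10 = 358 N down at 0.427 m → arm 0.427 m, τ = 358 × 0.427 = 152.9 N·m clockwise.
Sign: 17.5 × 10 = 175 N down at 0.902 m → arm 0.902 m, τ = 175 × 0.902 = 157.8 N·m clockwise.
Lamp: 9.99 × 10 = 99.9 N down at 2.83 m → arm 2.83 m, τ = 99.9 × 2.83 = 282.7 N·m clockwise.
Net load moment about support A = 780.8 N·m clockwise.
Reaction R at support B is upward at 2.71 m, arm 2.71 m → moment R × 2.71 counterclockwise.
Balancing moments: R × 2.71 = 780.8, giving R = 288 N.

R_B ≈ 288 N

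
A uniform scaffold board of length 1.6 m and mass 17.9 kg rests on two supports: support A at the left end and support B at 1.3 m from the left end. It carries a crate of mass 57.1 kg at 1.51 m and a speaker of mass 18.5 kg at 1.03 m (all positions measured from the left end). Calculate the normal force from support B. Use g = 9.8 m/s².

R_B ≈ 902 N

Taking torques about support A:
Beam weight: 17.9 × 9.8 = 175.4 N down at 0.8 m → arm 0.8 m, τ = 175.4 × 0.8 = 140.3 N·m clockwise.
Crate: 57.1 × 9.8 = 559.6 N down at 1.51 m → arm 1.51 m, τ = 559.6 × 1.51 = 845 N·m clockwise.
Speaker: 18.5 × 9.8 = 181.3 N down at 1.03 m → arm 1.03 m, τ = 181.3 × 1.03 = 186.7 N·m clockwise.
Net load moment about support A = 1172 N·m clockwise.
Reaction R at support B is upward at 1.3 m, arm 1.3 m → moment R × 1.3 counterclockwise.
Setting net torque to zero: R × 1.3 = 1172 → R = 902 N.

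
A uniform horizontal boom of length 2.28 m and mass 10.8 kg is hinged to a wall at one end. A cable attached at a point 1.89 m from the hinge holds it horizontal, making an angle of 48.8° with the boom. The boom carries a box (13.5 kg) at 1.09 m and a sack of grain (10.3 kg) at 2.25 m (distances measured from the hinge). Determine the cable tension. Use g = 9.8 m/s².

Choose the hinge as the axis so the unknown hinge reaction has zero arm there.
Beam weight: 10.8 × 9.8 = 105.8 N down at 1.14 m → arm 1.14 m, τ = 105.8 × 1.14 = 120.6 N·m clockwise.
Box: 13.5 × 9.8 = 132.3 N down at 1.09 m → arm 1.09 m, τ = 132.3 × 1.09 = 144.2 N·m clockwise.
Sack of grain: 10.3 × 9.8 = 100.9 N down at 2.25 m → arm 2.25 m, τ = 100.9 × 2.25 = 227 N·m clockwise.
Total clockwise load moment = 491.8 N·m.
The cable tension T acts at 1.89 m; only its component perpendicular to the boom, T sinθ, produces torque. sin 48.8° = 0.7524.
Balancing moments: T × 1.89 × 0.7524 = 491.8, giving T = 491.8 / 1.422 = 346 N.

T ≈ 346 N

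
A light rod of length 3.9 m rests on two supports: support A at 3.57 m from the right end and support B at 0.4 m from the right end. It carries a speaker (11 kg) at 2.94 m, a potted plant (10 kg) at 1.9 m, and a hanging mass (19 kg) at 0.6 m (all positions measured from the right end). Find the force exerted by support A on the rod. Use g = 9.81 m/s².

R_A ≈ 145 N

Choose support B as the axis so its reaction then has zero moment arm.
Speaker: 11 × 9.81 = 107.9 N down at 2.94 m → arm 2.54 m, τ = 107.9 × 2.54 = 274.1 N·m counterclockwise.
Potted plant: 10 × 9.81 = 98.1 N down at 1.9 m → arm 1.5 m, τ = 98.1 × 1.5 = 147.1 N·m counterclockwise.
Hanging mass: 19 × 9.81 = 186.4 N down at 0.6 m → arm 0.2 m, τ = 186.4 × 0.2 = 37.28 N·m counterclockwise.
Net load moment about support B = 458.5 N·m counterclockwise.
Reaction R at support A is upward at 3.57 m, arm 3.17 m → moment R × 3.17 clockwise.
Setting net torque to zero: R × 3.17 = 458.5 → R = 145 N.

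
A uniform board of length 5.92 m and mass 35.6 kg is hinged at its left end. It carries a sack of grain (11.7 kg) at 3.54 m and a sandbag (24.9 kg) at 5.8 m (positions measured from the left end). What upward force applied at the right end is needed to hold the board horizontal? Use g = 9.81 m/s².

F ≈ 483 N

Take moments about the left end.
Beam weight: 35.6 × 9.81 = 349.2 N down at 2.96 m → arm 2.96 m, τ = 349.2 × 2.96 = 1034 N·m clockwise.
Sack of grain: 11.7 × 9.81 = 114.8 N down at 3.54 m → arm 3.54 m, τ = 114.8 × 3.54 = 406.4 N·m clockwise.
Sandbag: 24.9 × 9.81 = 244.3 N down at 5.8 m → arm 5.8 m, τ = 244.3 × 5.8 = 1417 N·m clockwise.
Net moment of the loads = 2857 N·m clockwise.
The upward force F acts at the right end, arm 5.92 m, giving F × 5.92 counterclockwise.
Στ = 0 ⇒ F × 5.92 = 2857 ⇒ F = 2857 / 5.92 = 483 N.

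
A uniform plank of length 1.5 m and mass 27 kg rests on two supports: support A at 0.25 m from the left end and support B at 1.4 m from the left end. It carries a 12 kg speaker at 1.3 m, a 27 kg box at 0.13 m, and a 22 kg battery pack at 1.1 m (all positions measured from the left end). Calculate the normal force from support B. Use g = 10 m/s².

Sum moments about support A (its reaction then has zero moment arm).
Beam weight: 27 × 10 = 270 N down at 0.75 m → arm 0.5 m, τ = 270 × 0.5 = 135 N·m clockwise.
Speaker: 12 × 10 = 120 N down at 1.3 m → arm 1.05 m, τ = 120 × 1.05 = 126 N·m clockwise.
Box: 27 × 10 = 270 N down at 0.13 m → arm 0.12 m, τ = 270 × 0.12 = 32.4 N·m counterclockwise.
Battery pack: 22 × 10 = 220 N down at 1.1 m → arm 0.85 m, τ = 220 × 0.85 = 187 N·m clockwise.
Net load moment about support A = 415.6 N·m clockwise.
Reaction R at support B is upward at 1.4 m, arm 1.15 m → moment R × 1.15 counterclockwise.
Balancing moments: R × 1.15 = 415.6, giving R = 361 N.

R_B ≈ 361 N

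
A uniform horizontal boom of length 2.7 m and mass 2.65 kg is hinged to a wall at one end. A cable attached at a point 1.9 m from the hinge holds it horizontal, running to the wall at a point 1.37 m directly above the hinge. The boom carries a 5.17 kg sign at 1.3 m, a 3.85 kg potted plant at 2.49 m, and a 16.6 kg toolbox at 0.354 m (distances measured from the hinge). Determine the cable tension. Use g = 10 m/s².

T ≈ 232 N

About the hinge:
Beam weight: 2.65 × 10 = 26.5 N down at 1.35 m → arm 1.35 m, τ = 26.5 × 1.35 = 35.78 N·m clockwise.
Sign: 5.17 × 10 = 51.7 N down at 1.3 m → arm 1.3 m, τ = 51.7 × 1.3 = 67.21 N·m clockwise.
Potted plant: 3.85 × 10 = 38.5 N down at 2.49 m → arm 2.49 m, τ = 38.5 × 2.49 = 95.87 N·m clockwise.
Toolbox: 16.6 × 10 = 166 N down at 0.354 m → arm 0.354 m, τ = 166 × 0.354 = 58.76 N·m clockwise.
Total clockwise load moment = 257.6 N·m.
The cable tension T acts at 1.9 m; only its component perpendicular to the boom, T sinθ, produces torque. sinθ = h/√(h²+d²) = 1.37/√(1.37²+1.9²) = 0.5849.
Setting net torque to zero: T × 1.9 × 0.5849 = 257.6 → T = 257.6 / 1.111 = 232 N.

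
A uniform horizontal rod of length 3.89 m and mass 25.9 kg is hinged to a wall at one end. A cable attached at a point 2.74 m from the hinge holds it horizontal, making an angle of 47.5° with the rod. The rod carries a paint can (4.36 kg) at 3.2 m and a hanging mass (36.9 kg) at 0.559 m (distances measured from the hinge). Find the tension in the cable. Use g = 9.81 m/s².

T ≈ 413 N

Sum moments about the hinge (the unknown hinge reaction has zero arm there).
Beam weight: 25.9 × 9.81 = 254.1 N down at 1.945 m → arm 1.945 m, τ = 254.1 × 1.945 = 494.2 N·m clockwise.
Paint can: 4.36 × 9.81 = 42.77 N down at 3.2 m → arm 3.2 m, τ = 42.77 × 3.2 = 136.9 N·m clockwise.
Hanging mass: 36.9 × 9.81 = 362 N down at 0.559 m → arm 0.559 m, τ = 362 × 0.559 = 202.4 N·m clockwise.
Total clockwise load moment = 833.5 N·m.
The cable tension T acts at 2.74 m; only its component perpendicular to the rod, T sinθ, produces torque. sin 47.5° = 0.7373.
Balancing moments: T × 2.74 × 0.7373 = 833.5, giving T = 833.5 / 2.02 = 413 N.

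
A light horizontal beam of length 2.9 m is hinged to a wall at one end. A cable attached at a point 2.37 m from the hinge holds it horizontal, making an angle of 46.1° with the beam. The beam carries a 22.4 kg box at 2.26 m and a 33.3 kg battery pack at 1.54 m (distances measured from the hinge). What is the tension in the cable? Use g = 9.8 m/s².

Take moments about the hinge.
Box: 22.4 × 9.8 = 219.5 N down at 2.26 m → arm 2.26 m, τ = 219.5 × 2.26 = 496.1 N·m clockwise.
Battery pack: 33.3 × 9.8 = 326.3 N down at 1.54 m → arm 1.54 m, τ = 326.3 × 1.54 = 502.5 N·m clockwise.
Total clockwise load moment = 998.6 N·m.
The cable tension T acts at 2.37 m; only its component perpendicular to the beam, T sinθ, produces torque. sin 46.1° = 0.7206.
For rotational equilibrium, T × 2.37 × 0.7206 = 998.6, so T = 998.6 / 1.708 = 585 N.

T ≈ 585 N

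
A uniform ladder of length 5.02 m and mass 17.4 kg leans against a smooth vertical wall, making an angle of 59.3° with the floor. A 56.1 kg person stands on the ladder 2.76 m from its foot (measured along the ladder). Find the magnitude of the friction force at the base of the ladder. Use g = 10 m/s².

Choose the foot of the ladder as the axis so the floor normal and friction both act there and drop out.
Ladder weight 17.4×10 = 174 N acts at 2.51 m along the ladder; its horizontal arm is 2.51·cos59.3° = 1.281 m → τ = 222.9 N·m clockwise.
Person: 56.1×10 = 561 N at 2.76 m → arm 1.409 m → τ = 790.4 N·m clockwise.
Wall normal N acts horizontally at the top; its moment arm is the height L sinθ = 5.02·sin59.3° = 4.316 m, counterclockwise.
Setting net torque to zero: N × 4.316 = 1013 → N = 235 N.
ΣFx = 0: friction at the foot balances the wall's push, so f = N_wall = 235 N.

f ≈ 235 N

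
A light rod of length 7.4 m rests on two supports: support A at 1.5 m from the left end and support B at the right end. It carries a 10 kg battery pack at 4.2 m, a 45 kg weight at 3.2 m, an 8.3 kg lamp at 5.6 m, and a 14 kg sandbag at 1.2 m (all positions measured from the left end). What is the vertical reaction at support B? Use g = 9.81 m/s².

Choose support A as the axis so its reaction then has zero moment arm.
Battery pack: 10 × 9.81 = 98.1 N down at 4.2 m → arm 2.7 m, τ = 98.1 × 2.7 = 264.9 N·m clockwise.
Weight: 45 × 9.81 = 441.5 N down at 3.2 m → arm 1.7 m, τ = 441.5 × 1.7 = 750.5 N·m clockwise.
Lamp: 8.3 × 9.81 = 81.42 N down at 5.6 m → arm 4.1 m, τ = 81.42 × 4.1 = 333.8 N·m clockwise.
Sandbag: 14 × 9.81 = 137.3 N down at 1.2 m → arm 0.3 m, τ = 137.3 × 0.3 = 41.19 N·m counterclockwise.
Net load moment about support A = 1308 N·m clockwise.
Reaction R at support B is upward at 7.4 m, arm 5.9 m → moment R × 5.9 counterclockwise.
For rotational equilibrium, R × 5.9 = 1308, so R = 222 N.

R_B ≈ 222 N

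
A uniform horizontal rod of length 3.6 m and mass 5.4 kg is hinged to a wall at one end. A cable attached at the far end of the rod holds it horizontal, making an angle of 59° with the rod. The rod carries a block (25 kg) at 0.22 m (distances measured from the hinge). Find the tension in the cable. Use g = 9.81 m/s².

T ≈ 48.4 N

Take moments about the hinge.
Beam weight: 5.4 × 9.81 = 52.97 N down at 1.8 m → arm 1.8 m, τ = 52.97 × 1.8 = 95.35 N·m clockwise.
Block: 25 × 9.81 = 245.2 N down at 0.22 m → arm 0.22 m, τ = 245.2 × 0.22 = 53.94 N·m clockwise.
Total clockwise load moment = 149.3 N·m.
The cable tension T acts at 3.6 m; only its component perpendicular to the rod, T sinθ, produces torque. sin 59° = 0.8572.
Στ = 0 ⇒ T × 3.6 × 0.8572 = 149.3 ⇒ T = 149.3 / 3.086 = 48.4 N.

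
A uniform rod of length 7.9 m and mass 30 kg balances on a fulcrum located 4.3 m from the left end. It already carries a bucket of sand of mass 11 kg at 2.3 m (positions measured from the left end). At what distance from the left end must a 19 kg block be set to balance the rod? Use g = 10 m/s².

x ≈ 6.01 m from the left end

Taking torques about the fulcrum (at 4.3 m from the left end):
Beam weight: 30 × 10 = 300 N down at 3.95 m → arm 0.35 m, τ = 300 × 0.35 = 105 N·m counterclockwise.
Bucket of sand: 11 × 10 = 110 N down at 2.3 m → arm 2 m, τ = 110 × 2 = 220 N·m counterclockwise.
Net moment of existing loads = 325 N·m counterclockwise.
The block weighs 19 × 10 = 190 N and must supply an equal clockwise moment, so its lever arm about the fulcrum is 325 / 190 = 1.71 m.
That puts it at 4.3 + 1.71 = 6.01 m from the left end.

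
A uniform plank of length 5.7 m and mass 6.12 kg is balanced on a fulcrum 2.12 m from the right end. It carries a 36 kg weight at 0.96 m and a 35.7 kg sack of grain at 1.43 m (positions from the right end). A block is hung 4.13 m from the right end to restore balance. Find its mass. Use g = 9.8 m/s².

Sum moments about the fulcrum (at 2.12 m from the right end) (the support reaction has zero arm there).
Beam weight: 6.12 × 9.8 = 59.98 N down at 2.85 m → arm 0.73 m, τ = 59.98 × 0.73 = 43.79 N·m counterclockwise.
Weight: 36 × 9.8 = 352.8 N down at 0.96 m → arm 1.16 m, τ = 352.8 × 1.16 = 409.2 N·m clockwise.
Sack of grain: 35.7 × 9.8 = 349.9 N down at 1.43 m → arm 0.69 m, τ = 349.9 × 0.69 = 241.4 N·m clockwise.
Net moment of known loads = 606.8 N·m clockwise.
An unknown mass m at 4.13 m has arm 2.01 m; its moment is m·g·2.01 counterclockwise.
Στ = 0 ⇒ m × 9.8 × 2.01 = 606.8 ⇒ m = 606.8 / (9.8 × 2.01) = 30.8 kg.

m ≈ 30.8 kg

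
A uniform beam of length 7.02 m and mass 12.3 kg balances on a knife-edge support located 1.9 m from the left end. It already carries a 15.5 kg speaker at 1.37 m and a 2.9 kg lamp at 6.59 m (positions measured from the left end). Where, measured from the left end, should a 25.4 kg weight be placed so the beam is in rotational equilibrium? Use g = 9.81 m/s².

x ≈ 0.908 m from the left end

Take moments about the knife-edge support (at 1.9 m from the left end).
Beam weight: 12.3 × 9.81 = 120.7 N down at 3.51 m → arm 1.61 m, τ = 120.7 × 1.61 = 194.3 N·m clockwise.
Speaker: 15.5 × 9.81 = 152.1 N down at 1.37 m → arm 0.53 m, τ = 152.1 × 0.53 = 80.61 N·m counterclockwise.
Lamp: 2.9 × 9.81 = 28.45 N down at 6.59 m → arm 4.69 m, τ = 28.45 × 4.69 = 133.4 N·m clockwise.
Net moment of existing loads = 247.1 N·m clockwise.
The weight weighs 25.4 × 9.81 = 249.2 N and must supply an equal counterclockwise moment, so its lever arm about the knife-edge support is 247.1 / 249.2 = 0.992 m.
That puts it at 1.9 − 0.992 = 0.908 m from the left end.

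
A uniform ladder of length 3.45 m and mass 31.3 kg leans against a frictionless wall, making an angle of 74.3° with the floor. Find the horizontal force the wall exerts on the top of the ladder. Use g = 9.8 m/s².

Choose the foot of the ladder as the axis so the floor normal and friction both act there and drop out.
Ladder weight 31.3×9.8 = 306.7 N acts at 1.725 m along the ladder; its horizontal arm is 1.725·cos74.3° = 0.4668 m → τ = 143.2 N·m clockwise.
Wall normal N acts horizontally at the top; its moment arm is the height L sinθ = 3.45·sin74.3° = 3.321 m, counterclockwise.
Στ = 0 ⇒ N × 3.321 = 143.2 ⇒ N = 43.1 N.

N_wall ≈ 43.1 N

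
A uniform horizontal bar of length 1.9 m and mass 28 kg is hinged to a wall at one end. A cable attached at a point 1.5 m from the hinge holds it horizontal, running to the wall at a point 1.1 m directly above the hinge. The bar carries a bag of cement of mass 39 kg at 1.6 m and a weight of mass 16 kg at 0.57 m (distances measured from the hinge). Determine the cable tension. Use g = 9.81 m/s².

Choose the hinge as the axis so the unknown hinge reaction has zero arm there.
Beam weight: 28 × 9.81 = 274.7 N down at 0.95 m → arm 0.95 m, τ = 274.7 × 0.95 = 261 N·m clockwise.
Bag of cement: 39 × 9.81 = 382.6 N down at 1.6 m → arm 1.6 m, τ = 382.6 × 1.6 = 612.2 N·m clockwise.
Weight: 16 × 9.81 = 157 N down at 0.57 m → arm 0.57 m, τ = 157 × 0.57 = 89.49 N·m clockwise.
Total clockwise load moment = 962.7 N·m.
The cable tension T acts at 1.5 m; only its component perpendicular to the bar, T sinθ, produces torque. sinθ = h/√(h²+d²) = 1.1/√(1.1²+1.5²) = 0.5914.
For rotational equilibrium, T × 1.5 × 0.5914 = 962.7, so T = 962.7 / 0.8871 = 1090 N.

T ≈ 1090 N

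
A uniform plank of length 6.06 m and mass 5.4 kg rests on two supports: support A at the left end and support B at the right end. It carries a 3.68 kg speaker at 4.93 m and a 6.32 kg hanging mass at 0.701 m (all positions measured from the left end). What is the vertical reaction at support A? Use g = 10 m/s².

Taking torques about support B:
Beam weight: 5.4 × 10 = 54 N down at 3.03 m → arm 3.03 m, τ = 54 × 3.03 = 163.6 N·m counterclockwise.
Speaker: 3.68 × 10 = 36.8 N down at 4.93 m → arm 1.13 m, τ = 36.8 × 1.13 = 41.58 N·m counterclockwise.
Hanging mass: 6.32 × 10 = 63.2 N down at 0.701 m → arm 5.359 m, τ = 63.2 × 5.359 = 338.7 N·m counterclockwise.
Net load moment about support B = 543.9 N·m counterclockwise.
Reaction R at support A is upward at 0 m, arm 6.06 m → moment R × 6.06 clockwise.
Setting net torque to zero: R × 6.06 = 543.9 → R = 89.8 N.

R_A ≈ 89.8 N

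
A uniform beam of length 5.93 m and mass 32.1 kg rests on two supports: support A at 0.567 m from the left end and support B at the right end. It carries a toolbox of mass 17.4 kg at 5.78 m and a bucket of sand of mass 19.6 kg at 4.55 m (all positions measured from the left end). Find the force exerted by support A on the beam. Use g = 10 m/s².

R_A ≈ 233 N

About support B:
Beam weight: 32.1 × 10 = 321 N down at 2.965 m → arm 2.965 m, τ = 321 × 2.965 = 951.8 N·m counterclockwise.
Toolbox: 17.4 × 10 = 174 N down at 5.78 m → arm 0.15 m, τ = 174 × 0.15 = 26.1 N·m counterclockwise.
Bucket of sand: 19.6 × 10 = 196 N down at 4.55 m → arm 1.38 m, τ = 196 × 1.38 = 270.5 N·m counterclockwise.
Net load moment about support B = 1248 N·m counterclockwise.
Reaction R at support A is upward at 0.567 m, arm 5.363 m → moment R × 5.363 clockwise.
Setting net torque to zero: R × 5.363 = 1248 → R = 233 N.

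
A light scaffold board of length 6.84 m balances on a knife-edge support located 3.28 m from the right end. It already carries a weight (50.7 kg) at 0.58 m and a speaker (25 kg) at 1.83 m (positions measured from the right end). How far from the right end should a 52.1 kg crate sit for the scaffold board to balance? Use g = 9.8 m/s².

x ≈ 6.6 m from the right end

Sum moments about the knife-edge support (at 3.28 m from the right end) (the support reaction has zero arm there).
Weight: 50.7 × 9.8 = 496.9 N down at 0.58 m → arm 2.7 m, τ = 496.9 × 2.7 = 1342 N·m clockwise.
Speaker: 25 × 9.8 = 245 N down at 1.83 m → arm 1.45 m, τ = 245 × 1.45 = 355.2 N·m clockwise.
Net moment of existing loads = 1697 N·m clockwise.
The crate weighs 52.1 × 9.8 = 510.6 N and must supply an equal counterclockwise moment, so its lever arm about the knife-edge support is 1697 / 510.6 = 3.32 m.
That puts it at 3.28 + 3.32 = 6.6 m from the right end.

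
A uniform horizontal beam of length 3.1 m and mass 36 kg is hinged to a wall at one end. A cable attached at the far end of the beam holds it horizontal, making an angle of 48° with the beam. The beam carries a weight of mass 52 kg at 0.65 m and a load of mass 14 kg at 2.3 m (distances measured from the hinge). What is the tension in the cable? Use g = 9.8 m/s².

Taking torques about the hinge:
Beam weight: 36 × 9.8 = 352.8 N down at 1.55 m → arm 1.55 m, τ = 352.8 × 1.55 = 546.8 N·m clockwise.
Weight: 52 × 9.8 = 509.6 N down at 0.65 m → arm 0.65 m, τ = 509.6 × 0.65 = 331.2 N·m clockwise.
Load: 14 × 9.8 = 137.2 N down at 2.3 m → arm 2.3 m, τ = 137.2 × 2.3 = 315.6 N·m clockwise.
Total clockwise load moment = 1194 N·m.
The cable tension T acts at 3.1 m; only its component perpendicular to the beam, T sinθ, produces torque. sin 48° = 0.7431.
Setting net torque to zero: T × 3.1 × 0.7431 = 1194 → T = 1194 / 2.304 = 518 N.

T ≈ 518 N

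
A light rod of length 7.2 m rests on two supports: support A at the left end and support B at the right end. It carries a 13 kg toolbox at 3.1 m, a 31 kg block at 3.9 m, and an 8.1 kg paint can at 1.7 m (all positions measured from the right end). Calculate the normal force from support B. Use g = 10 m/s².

R_B ≈ 278 N

Take moments about support A.
Toolbox: 13 × 10 = 130 N down at 3.1 m → arm 4.1 m, τ = 130 × 4.1 = 533 N·m clockwise.
Block: 31 × 10 = 310 N down at 3.9 m → arm 3.3 m, τ = 310 × 3.3 = 1023 N·m clockwise.
Paint can: 8.1 × 10 = 81 N down at 1.7 m → arm 5.5 m, τ = 81 × 5.5 = 445.5 N·m clockwise.
Net load moment about support A = 2002 N·m clockwise.
Reaction R at support B is upward at 0 m, arm 7.2 m → moment R × 7.2 counterclockwise.
Στ = 0 ⇒ R × 7.2 = 2002 ⇒ R = 278 N.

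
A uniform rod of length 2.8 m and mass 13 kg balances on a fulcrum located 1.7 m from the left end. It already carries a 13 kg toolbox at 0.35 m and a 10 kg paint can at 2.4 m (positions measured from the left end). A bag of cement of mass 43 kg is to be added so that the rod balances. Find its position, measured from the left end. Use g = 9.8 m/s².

x ≈ 2.04 m from the left end

About the fulcrum (at 1.7 m from the left end):
Beam weight: 13 × 9.8 = 127.4 N down at 1.4 m → arm 0.3 m, τ = 127.4 × 0.3 = 38.22 N·m counterclockwise.
Toolbox: 13 × 9.8 = 127.4 N down at 0.35 m → arm 1.35 m, τ = 127.4 × 1.35 = 172 N·m counterclockwise.
Paint can: 10 × 9.8 = 98 N down at 2.4 m → arm 0.7 m, τ = 98 × 0.7 = 68.6 N·m clockwise.
Net moment of existing loads = 141.6 N·m counterclockwise.
The bag of cement weighs 43 × 9.8 = 421.4 N and must supply an equal clockwise moment, so its lever arm about the fulcrum is 141.6 / 421.4 = 0.336 m.
That puts it at 1.7 + 0.336 = 2.04 m from the left end.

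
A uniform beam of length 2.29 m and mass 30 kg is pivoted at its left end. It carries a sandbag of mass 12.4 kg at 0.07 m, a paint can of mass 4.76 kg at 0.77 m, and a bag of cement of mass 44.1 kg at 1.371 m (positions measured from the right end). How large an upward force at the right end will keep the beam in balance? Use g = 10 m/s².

F ≈ 479 N

Take moments about the left end.
Beam weight: 30 × 10 = 300 N down at 1.145 m → arm 1.145 m, τ = 300 × 1.145 = 343.5 N·m clockwise.
Sandbag: 12.4 × 10 = 124 N down at 0.07 m → arm 2.22 m, τ = 124 × 2.22 = 275.3 N·m clockwise.
Paint can: 4.76 × 10 = 47.6 N down at 0.77 m → arm 1.52 m, τ = 47.6 × 1.52 = 72.35 N·m clockwise.
Bag of cement: 44.1 × 10 = 441 N down at 1.371 m → arm 0.919 m, τ = 441 × 0.919 = 405.3 N·m clockwise.
Net moment of the loads = 1096 N·m clockwise.
The upward force F acts at the right end, arm 2.29 m, giving F × 2.29 counterclockwise.
Setting net torque to zero: F × 2.29 = 1096 → F = 1096 / 2.29 = 479 N.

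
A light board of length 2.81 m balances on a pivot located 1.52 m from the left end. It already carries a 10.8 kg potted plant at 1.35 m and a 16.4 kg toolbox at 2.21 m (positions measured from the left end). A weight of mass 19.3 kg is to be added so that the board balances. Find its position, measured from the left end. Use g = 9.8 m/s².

Taking torques about the pivot (at 1.52 m from the left end):
Potted plant: 10.8 × 9.8 = 105.8 N down at 1.35 m → arm 0.17 m, τ = 105.8 × 0.17 = 17.99 N·m counterclockwise.
Toolbox: 16.4 × 9.8 = 160.7 N down at 2.21 m → arm 0.69 m, τ = 160.7 × 0.69 = 110.9 N·m clockwise.
Net moment of existing loads = 92.91 N·m clockwise.
The weight weighs 19.3 × 9.8 = 189.1 N and must supply an equal counterclockwise moment, so its lever arm about the pivot is 92.91 / 189.1 = 0.491 m.
That puts it at 1.52 − 0.491 = 1.03 m from the left end.

x ≈ 1.03 m from the left end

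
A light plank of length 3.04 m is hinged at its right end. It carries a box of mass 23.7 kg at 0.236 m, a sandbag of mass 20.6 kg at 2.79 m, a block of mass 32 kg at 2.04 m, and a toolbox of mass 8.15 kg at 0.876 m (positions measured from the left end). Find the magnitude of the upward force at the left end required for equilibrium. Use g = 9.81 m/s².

F ≈ 391 N

Sum moments about the right end (the unknown pivot reaction has zero arm there).
Box: 23.7 × 9.81 = 232.5 N down at 0.236 m → arm 2.804 m, τ = 232.5 × 2.804 = 651.9 N·m counterclockwise.
Sandbag: 20.6 × 9.81 = 202.1 N down at 2.79 m → arm 0.25 m, τ = 202.1 × 0.25 = 50.52 N·m counterclockwise.
Block: 32 × 9.81 = 313.9 N down at 2.04 m → arm 1 m, τ = 313.9 × 1 = 313.9 N·m counterclockwise.
Toolbox: 8.15 × 9.81 = 79.95 N down at 0.876 m → arm 2.164 m, τ = 79.95 × 2.164 = 173 N·m counterclockwise.
Net moment of the loads = 1189 N·m counterclockwise.
The upward force F acts at the left end, arm 3.04 m, giving F × 3.04 clockwise.
For rotational equilibrium, F × 3.04 = 1189, so F = 1189 / 3.04 = 391 N.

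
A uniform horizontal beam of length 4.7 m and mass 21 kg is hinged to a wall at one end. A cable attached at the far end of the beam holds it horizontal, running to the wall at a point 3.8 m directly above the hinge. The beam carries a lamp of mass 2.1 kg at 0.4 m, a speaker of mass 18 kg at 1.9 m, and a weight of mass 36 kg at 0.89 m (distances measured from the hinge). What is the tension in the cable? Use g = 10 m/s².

Take moments about the hinge.
Beam weight: 21 × 10 = 210 N down at 2.35 m → arm 2.35 m, τ = 210 × 2.35 = 493.5 N·m clockwise.
Lamp: 2.1 × 10 = 21 N down at 0.4 m → arm 0.4 m, τ = 21 × 0.4 = 8.4 N·m clockwise.
Speaker: 18 × 10 = 180 N down at 1.9 m → arm 1.9 m, τ = 180 × 1.9 = 342 N·m clockwise.
Weight: 36 × 10 = 360 N down at 0.89 m → arm 0.89 m, τ = 360 × 0.89 = 320.4 N·m clockwise.
Total clockwise load moment = 1164 N·m.
The cable tension T acts at 4.7 m; only its component perpendicular to the beam, T sinθ, produces torque. sinθ = h/√(h²+d²) = 3.8/√(3.8²+4.7²) = 0.6287.
Balancing moments: T × 4.7 × 0.6287 = 1164, giving T = 1164 / 2.955 = 394 N.

T ≈ 394 N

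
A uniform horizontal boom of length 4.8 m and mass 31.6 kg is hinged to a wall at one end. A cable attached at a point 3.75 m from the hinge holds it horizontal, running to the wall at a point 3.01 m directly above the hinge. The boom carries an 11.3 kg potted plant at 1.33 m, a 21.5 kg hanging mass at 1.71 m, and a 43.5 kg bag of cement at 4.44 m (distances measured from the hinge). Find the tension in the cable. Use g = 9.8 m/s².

Sum moments about the hinge (the unknown hinge reaction has zero arm there).
Beam weight: 31.6 × 9.8 = 309.7 N down at 2.4 m → arm 2.4 m, τ = 309.7 × 2.4 = 743.3 N·m clockwise.
Potted plant: 11.3 × 9.8 = 110.7 N down at 1.33 m → arm 1.33 m, τ = 110.7 × 1.33 = 147.2 N·m clockwise.
Hanging mass: 21.5 × 9.8 = 210.7 N down at 1.71 m → arm 1.71 m, τ = 210.7 × 1.71 = 360.3 N·m clockwise.
Bag of cement: 43.5 × 9.8 = 426.3 N down at 4.44 m → arm 4.44 m, τ = 426.3 × 4.44 = 1893 N·m clockwise.
Total clockwise load moment = 3144 N·m.
The cable tension T acts at 3.75 m; only its component perpendicular to the boom, T sinθ, produces torque. sinθ = h/√(h²+d²) = 3.01/√(3.01²+3.75²) = 0.626.
For rotational equilibrium, T × 3.75 × 0.626 = 3144, so T = 3144 / 2.348 = 1340 N.

T ≈ 1340 N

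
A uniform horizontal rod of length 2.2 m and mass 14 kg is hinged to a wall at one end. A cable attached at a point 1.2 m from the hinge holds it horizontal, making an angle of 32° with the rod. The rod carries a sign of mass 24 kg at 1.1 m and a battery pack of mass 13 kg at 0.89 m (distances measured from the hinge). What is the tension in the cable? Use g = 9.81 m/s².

Take moments about the hinge.
Beam weight: 14 × 9.81 = 137.3 N down at 1.1 m → arm 1.1 m, τ = 137.3 × 1.1 = 151 N·m clockwise.
Sign: 24 × 9.81 = 235.4 N down at 1.1 m → arm 1.1 m, τ = 235.4 × 1.1 = 258.9 N·m clockwise.
Battery pack: 13 × 9.81 = 127.5 N down at 0.89 m → arm 0.89 m, τ = 127.5 × 0.89 = 113.5 N·m clockwise.
Total clockwise load moment = 523.4 N·m.
The cable tension T acts at 1.2 m; only its component perpendicular to the rod, T sinθ, produces torque. sin 32° = 0.5299.
Setting net torque to zero: T × 1.2 × 0.5299 = 523.4 → T = 523.4 / 0.6359 = 823 N.

T ≈ 823 N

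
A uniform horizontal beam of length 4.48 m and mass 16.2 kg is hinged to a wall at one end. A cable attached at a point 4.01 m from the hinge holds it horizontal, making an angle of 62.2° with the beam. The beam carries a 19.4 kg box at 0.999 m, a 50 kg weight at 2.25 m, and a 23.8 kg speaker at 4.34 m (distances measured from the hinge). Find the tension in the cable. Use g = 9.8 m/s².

T ≈ 750 N

Take moments about the hinge.
Beam weight: 16.2 × 9.8 = 158.8 N down at 2.24 m → arm 2.24 m, τ = 158.8 × 2.24 = 355.7 N·m clockwise.
Box: 19.4 × 9.8 = 190.1 N down at 0.999 m → arm 0.999 m, τ = 190.1 × 0.999 = 189.9 N·m clockwise.
Weight: 50 × 9.8 = 490 N down at 2.25 m → arm 2.25 m, τ = 490 × 2.25 = 1102 N·m clockwise.
Speaker: 23.8 × 9.8 = 233.2 N down at 4.34 m → arm 4.34 m, τ = 233.2 × 4.34 = 1012 N·m clockwise.
Total clockwise load moment = 2660 N·m.
The cable tension T acts at 4.01 m; only its component perpendicular to the beam, T sinθ, produces torque. sin 62.2° = 0.8846.
For rotational equilibrium, T × 4.01 × 0.8846 = 2660, so T = 2660 / 3.547 = 750 N.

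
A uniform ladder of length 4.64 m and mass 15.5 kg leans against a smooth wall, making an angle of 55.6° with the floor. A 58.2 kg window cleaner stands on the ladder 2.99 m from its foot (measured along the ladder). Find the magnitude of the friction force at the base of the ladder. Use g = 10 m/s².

f ≈ 310 N

Choose the foot of the ladder as the axis so the floor normal and friction both act there and drop out.
Ladder weight 15.5×10 = 155 N acts at 2.32 m along the ladder; its horizontal arm is 2.32·cos55.6° = 1.311 m → τ = 203.2 N·m clockwise.
Window cleaner: 58.2×10 = 582 N at 2.99 m → arm 1.689 m → τ = 983 N·m clockwise.
Wall normal N acts horizontally at the top; its moment arm is the height L sinθ = 4.64·sin55.6° = 3.829 m, counterclockwise.
Setting net torque to zero: N × 3.829 = 1186 → N = 310 N.
ΣFx = 0: friction at the foot balances the wall's push, so f = N_wall = 310 N.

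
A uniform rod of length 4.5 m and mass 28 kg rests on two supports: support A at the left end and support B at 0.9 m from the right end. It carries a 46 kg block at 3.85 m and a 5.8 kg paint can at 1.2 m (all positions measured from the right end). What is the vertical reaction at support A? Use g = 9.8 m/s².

Choose support B as the axis so its reaction then has zero moment arm.
Beam weight: 28 × 9.8 = 274.4 N down at 2.25 m → arm 1.35 m, τ = 274.4 × 1.35 = 370.4 N·m counterclockwise.
Block: 46 × 9.8 = 450.8 N down at 3.85 m → arm 2.95 m, τ = 450.8 × 2.95 = 1330 N·m counterclockwise.
Paint can: 5.8 × 9.8 = 56.84 N down at 1.2 m → arm 0.3 m, τ = 56.84 × 0.3 = 17.05 N·m counterclockwise.
Net load moment about support B = 1717 N·m counterclockwise.
Reaction R at support A is upward at 4.5 m, arm 3.6 m → moment R × 3.6 clockwise.
Στ = 0 ⇒ R × 3.6 = 1717 ⇒ R = 477 N.

R_A ≈ 477 N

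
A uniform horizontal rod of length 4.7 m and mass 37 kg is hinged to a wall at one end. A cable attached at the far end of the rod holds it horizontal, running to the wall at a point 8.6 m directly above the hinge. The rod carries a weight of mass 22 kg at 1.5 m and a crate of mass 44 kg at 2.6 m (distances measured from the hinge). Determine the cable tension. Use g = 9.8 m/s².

Taking torques about the hinge:
Beam weight: 37 × 9.8 = 362.6 N down at 2.35 m → arm 2.35 m, τ = 362.6 × 2.35 = 852.1 N·m clockwise.
Weight: 22 × 9.8 = 215.6 N down at 1.5 m → arm 1.5 m, τ = 215.6 × 1.5 = 323.4 N·m clockwise.
Crate: 44 × 9.8 = 431.2 N down at 2.6 m → arm 2.6 m, τ = 431.2 × 2.6 = 1121 N·m clockwise.
Total clockwise load moment = 2296 N·m.
The cable tension T acts at 4.7 m; only its component perpendicular to the rod, T sinθ, produces torque. sinθ = h/√(h²+d²) = 8.6/√(8.6²+4.7²) = 0.8775.
For rotational equilibrium, T × 4.7 × 0.8775 = 2296, so T = 2296 / 4.124 = 557 N.

T ≈ 557 N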